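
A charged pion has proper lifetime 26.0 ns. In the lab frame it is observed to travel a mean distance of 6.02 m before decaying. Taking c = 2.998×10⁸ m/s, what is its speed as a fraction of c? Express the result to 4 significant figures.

0.6112c

d = βγcτ ⇒ βγ = d/(cτ) = 6.020 m / (7.7948 m) = 0.77231.
β = (βγ)/√(1+(βγ)²) = 0.77231/√1.596463 = 0.6112.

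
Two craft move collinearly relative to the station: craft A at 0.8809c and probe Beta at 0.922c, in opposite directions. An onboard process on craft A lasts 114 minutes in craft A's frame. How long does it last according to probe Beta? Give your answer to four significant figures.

1127 minutes

The velocity of craft A relative to probe Beta is (0.8809 + 0.922)c / (1 + 0.8809×0.922) = 0.99487c; relative speed 0.99487c.
γ for this relative speed: γ = 1/√(1 − 0.989766) = 9.885.
Craft A's interval is proper; time dilation gives Δt_B = γΔτ = 9.885 × 114 minutes = 1127 minutes.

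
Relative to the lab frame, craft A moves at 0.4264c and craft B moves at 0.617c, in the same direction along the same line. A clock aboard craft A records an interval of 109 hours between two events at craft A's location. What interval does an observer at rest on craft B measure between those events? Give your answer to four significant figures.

112.8 hours

Speed of craft A in craft B's frame: u = (v_A − v_B)/(1 − v_A v_B/c²) = (0.4264 − 0.617)/(1 − 0.4264×0.617) = −0.1906/0.7369112 = −0.25865; |u| = 0.25865c.
γ for this relative speed: γ = 1/√(1 − 0.0668998) = 1.0352.
The clock on craft A records proper time, so craft B measures Δt = γΔτ = 1.0352 × 109 = 112.8 hours.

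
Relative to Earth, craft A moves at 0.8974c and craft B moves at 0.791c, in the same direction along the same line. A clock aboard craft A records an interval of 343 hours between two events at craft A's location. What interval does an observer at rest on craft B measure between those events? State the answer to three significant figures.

Transform craft A's velocity into craft B's frame: (0.8974 − 0.791)/(1 − 0.8974·0.791) = 0.1064/0.2901566, so the relative speed is 0.3667c.
At |u| = 0.3667c, γ = (1 − 0.134469)^(−1/2) = 1.0749.
Craft A's interval is proper; time dilation gives Δt_B = γΔτ = 1.0749 × 343 hours = 369 hours.

369 hours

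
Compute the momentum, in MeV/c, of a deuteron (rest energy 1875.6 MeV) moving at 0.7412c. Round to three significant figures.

2070 MeV/c

β² = 0.54937744, so γ = 1/√0.45062256 = 1.4897.
Momentum: p = γβ·mc = 1.4897 × 0.7412 × 1875.6 MeV/c = 2070 MeV/c.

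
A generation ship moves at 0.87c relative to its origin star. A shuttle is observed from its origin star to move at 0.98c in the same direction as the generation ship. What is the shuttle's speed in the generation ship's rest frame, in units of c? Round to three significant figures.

Transform to the generation ship's frame: u' = (u − v)/(1 − uv/c²).
u' = (0.98 − 0.87)/(1 − 0.98×0.87) = 0.11/0.1474 = 0.74627.
Speed in the generation ship's frame: 0.746c (in the same direction).

0.746c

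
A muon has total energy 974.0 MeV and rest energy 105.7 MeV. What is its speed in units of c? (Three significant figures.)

γ = E/(mc²) = 974.0/105.7 = 9.2148.
β = √(1 − 1/γ²) = √(1 − 0.0117768) = √0.9882232 = 0.994.

0.994c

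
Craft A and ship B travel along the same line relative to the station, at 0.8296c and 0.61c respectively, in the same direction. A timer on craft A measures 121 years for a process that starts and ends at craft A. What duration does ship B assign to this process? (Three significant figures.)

The velocity of craft A relative to ship B is (0.8296 − 0.61)c / (1 − 0.8296×0.61) = 0.44458c; relative speed 0.44458c.
At |u| = 0.44458c, γ = (1 − 0.197651)^(−1/2) = 1.1164.
The clock on craft A records proper time, so ship B measures Δt = γΔτ = 1.1164 × 121 = 135 years.

135 years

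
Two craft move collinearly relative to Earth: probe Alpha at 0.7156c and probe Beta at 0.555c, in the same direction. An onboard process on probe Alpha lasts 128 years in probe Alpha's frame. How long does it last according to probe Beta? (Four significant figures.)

Transform probe Alpha's velocity into probe Beta's frame: (0.7156 − 0.555)/(1 − 0.7156·0.555) = 0.1606/0.602842, so the relative speed is 0.2664c.
γ for this relative speed: γ = 1/√(1 − 0.070969) = 1.0375.
The clock on probe Alpha records proper time, so probe Beta measures Δt = γΔτ = 1.0375 × 128 = 132.8 years.

132.8 years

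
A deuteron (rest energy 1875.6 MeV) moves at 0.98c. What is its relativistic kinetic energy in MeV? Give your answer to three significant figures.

7550 MeV

Lorentz factor: γ = (1 − 0.9604)^(−1/2) = 5.0252.
Kinetic energy: K = (γ − 1)mc² = (5.0252 − 1) × 1875.6 MeV = 4.0252 × 1875.6 = 7550 MeV.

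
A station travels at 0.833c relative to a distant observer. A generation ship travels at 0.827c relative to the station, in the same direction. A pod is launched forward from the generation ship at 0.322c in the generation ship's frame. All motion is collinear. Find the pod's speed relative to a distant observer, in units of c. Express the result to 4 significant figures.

0.9912c

First combine the pod and generation ship (S''→S'): u₁ = (0.322 + 0.827)/(1 + 0.322×0.827) = 1.149/1.266294 = 0.90737.
Then combine with the station (S'→S): u = (0.90737 + 0.833)/(1 + 0.90737×0.833) = 1.74037/1.75583921 = 0.99119.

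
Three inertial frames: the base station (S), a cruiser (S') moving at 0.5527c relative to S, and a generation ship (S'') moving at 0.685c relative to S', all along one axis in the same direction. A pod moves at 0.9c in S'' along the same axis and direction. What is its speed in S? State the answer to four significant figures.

0.9943c

Compose velocities in two stages. Stage 1 (into S'): u₁ = (0.9+0.685)/(1+0.9×0.685) = 0.98051.
Stage 2 (into S): u = (0.98051+0.5527)/(1+0.98051×0.5527) = 0.99435, so the speed is 0.9943c.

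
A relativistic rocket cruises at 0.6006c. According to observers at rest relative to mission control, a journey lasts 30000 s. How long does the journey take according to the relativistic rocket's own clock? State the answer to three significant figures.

γ = 1/√(1 − β²) = 1/√(1 − 0.36072036) = 1/√0.63927964 = 1/0.79955 = 1.2507.
The relativistic rocket's clock runs slow as seen from mission control, so Δτ = Δt/γ = 30000/1.2507 = 24000 s.

24000 s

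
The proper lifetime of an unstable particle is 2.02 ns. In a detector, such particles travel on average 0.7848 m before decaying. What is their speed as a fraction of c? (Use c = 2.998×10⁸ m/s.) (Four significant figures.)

0.7917c

Let x = d/(cτ) = 0.7848 m / (2.998×10⁸ m/s × 2.020×10^-9 s) = 1.2959. Since d = βγcτ, x = βγ = β/√(1−β²).
Solving: β² = x²/(1+x²) = 1.67936/2.67936 = 0.626777, so β = 0.7917.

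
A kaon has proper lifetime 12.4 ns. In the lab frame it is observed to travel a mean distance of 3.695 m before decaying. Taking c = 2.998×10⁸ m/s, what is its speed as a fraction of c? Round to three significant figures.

0.705c

Let x = d/(cτ) = 3.695 m / (2.998×10⁸ m/s × 1.240×10^-8 s) = 0.99394. Since d = βγcτ, x = βγ = β/√(1−β²).
Solving: β² = x²/(1+x²) = 0.987917/1.987917 = 0.496961, so β = 0.705.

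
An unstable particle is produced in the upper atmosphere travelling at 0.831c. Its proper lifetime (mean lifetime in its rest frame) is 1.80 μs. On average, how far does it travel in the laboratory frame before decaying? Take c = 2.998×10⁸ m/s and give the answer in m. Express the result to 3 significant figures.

Lorentz factor: γ = (1 − 0.690561)^(−1/2) = 1.7977.
Lab-frame lifetime: Δt = γτ = 1.7977 × 1.80 μs = 3.2359 μs.
Distance: d = vΔt = 0.831 × 2.998×10⁸ m/s × 3.2359×10^-6 s = 806 m.

806 m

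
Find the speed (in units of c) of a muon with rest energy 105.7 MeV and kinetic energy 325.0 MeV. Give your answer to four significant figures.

γ = 1 + K/(mc²) = 1 + 325.0/105.7 = 4.0747.
β = √(1 − 1/γ²) = √(1 − 0.0602294) = √0.9397706 = 0.9694.

0.9694c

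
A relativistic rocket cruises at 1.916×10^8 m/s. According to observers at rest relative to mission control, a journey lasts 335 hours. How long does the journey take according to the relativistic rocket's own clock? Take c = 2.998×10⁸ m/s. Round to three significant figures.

258 hours

β = v/c = (1.916×10^8 m/s)/(2.998×10⁸ m/s) = 0.639093.
Lorentz factor: γ = (1 − 0.4084399)^(−1/2) = 1.3002.
The relativistic rocket's clock runs slow as seen from mission control, so Δτ = Δt/γ = 335/1.3002 = 258 hours.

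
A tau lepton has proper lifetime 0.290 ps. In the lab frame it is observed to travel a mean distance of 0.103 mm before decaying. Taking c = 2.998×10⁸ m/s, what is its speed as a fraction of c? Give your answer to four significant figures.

0.7642c

d = βγcτ ⇒ βγ = d/(cτ) = 1.030×10^-4 m / (8.6942×10^-5 m) = 1.1847.
β = (βγ)/√(1+(βγ)²) = 1.1847/√2.40351 = 0.7642.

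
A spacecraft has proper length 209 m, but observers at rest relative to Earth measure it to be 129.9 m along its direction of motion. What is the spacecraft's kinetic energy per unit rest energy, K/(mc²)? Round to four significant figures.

0.6089

γ = L₀/L = 209/129.9 = 1.60893.
K/(mc²) = γ − 1 = 1.60893 − 1 = 0.6089.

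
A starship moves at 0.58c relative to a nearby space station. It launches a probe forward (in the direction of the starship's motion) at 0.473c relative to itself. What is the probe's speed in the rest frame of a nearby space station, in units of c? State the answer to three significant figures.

Relativistic velocity addition: u = (u' + v)/(1 + u'v/c²), with u' = 0.473c and v = 0.58c.
Numerator: 0.473 + 0.58 = 1.053. Denominator: 1 + (0.473)(0.58) = 1.27434.
u = 1.053/1.27434 = 0.82631, so the speed is 0.826c.

0.826c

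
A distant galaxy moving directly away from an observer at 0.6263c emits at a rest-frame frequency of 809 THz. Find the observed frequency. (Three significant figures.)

388 THz

Relativistic Doppler (source moving away): f_obs = f_src · √((1−β)/(1+β)).
With β = 0.6263: factor = √(0.3737/1.6263) = 0.47936.
f_obs = 809 × 0.47936 = 388 THz.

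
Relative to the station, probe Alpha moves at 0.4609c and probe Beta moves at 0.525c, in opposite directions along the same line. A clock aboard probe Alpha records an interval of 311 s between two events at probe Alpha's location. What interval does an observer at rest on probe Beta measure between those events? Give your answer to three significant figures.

Speed of probe Alpha in probe Beta's frame: u = (v_A + v_B)/(1 + v_A v_B/c²) = (0.4609 + 0.525)/(1 + 0.4609×0.525) = 0.9859/1.2419725 = 0.79382; |u| = 0.79382c.
At |u| = 0.79382c, γ = (1 − 0.63015)^(−1/2) = 1.6443.
The clock on probe Alpha records proper time, so probe Beta measures Δt = γΔτ = 1.6443 × 311 = 511 s.

511 s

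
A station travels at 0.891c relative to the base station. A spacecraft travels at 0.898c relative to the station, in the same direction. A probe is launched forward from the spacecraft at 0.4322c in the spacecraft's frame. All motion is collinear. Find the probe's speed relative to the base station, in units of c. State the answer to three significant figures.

Apply u = (u'+v)/(1+u'v) twice. Probe in the station frame: (0.4322+0.898)/(1+0.4322·0.898) = 1.3302/1.3881156 = 0.95828c.
That velocity, transformed to the rest frame of the base station: (0.95828+0.891)/(1+0.95828·0.891) = 1.84928/1.85382748 = 0.99755c.

0.998c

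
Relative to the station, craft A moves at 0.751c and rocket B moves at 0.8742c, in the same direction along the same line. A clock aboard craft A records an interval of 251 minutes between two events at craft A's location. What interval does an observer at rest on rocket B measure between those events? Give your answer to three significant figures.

269 minutes

Transform craft A's velocity into rocket B's frame: (0.751 − 0.8742)/(1 − 0.751·0.8742) = −0.1232/0.3434758, so the relative speed is 0.35869c.
γ for this relative speed: γ = 1/√(1 − 0.128659) = 1.0713.
Craft A's interval is proper; time dilation gives Δt_B = γΔτ = 1.0713 × 251 minutes = 269 minutes.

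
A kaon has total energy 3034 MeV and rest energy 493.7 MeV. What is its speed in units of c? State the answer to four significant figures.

γ = E/(mc²) = 3034/493.7 = 6.1454.
β = √(1 − 1/γ²) = √(1 − 0.0264789) = √0.9735211 = 0.9867.

0.9867c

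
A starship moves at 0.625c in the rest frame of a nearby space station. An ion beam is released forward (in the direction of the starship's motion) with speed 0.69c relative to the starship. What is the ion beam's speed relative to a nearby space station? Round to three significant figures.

In units of c, u = (u' + v)/(1 + u'v) with u' = 0.69 and v = 0.625.
Numerator: 0.69 + 0.625 = 1.315. Denominator: 1 + (0.69)(0.625) = 1.43125.
u = 1.315/1.43125 = 0.91878, so the speed is 0.919c.

0.919c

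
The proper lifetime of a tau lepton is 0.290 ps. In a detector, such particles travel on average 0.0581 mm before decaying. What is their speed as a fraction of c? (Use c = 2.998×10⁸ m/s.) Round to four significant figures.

Let x = d/(cτ) = 5.810×10^-5 m / (2.998×10⁸ m/s × 2.900×10^-13 s) = 0.66826. Since d = βγcτ, x = βγ = β/√(1−β²).
Solving: β² = x²/(1+x²) = 0.446571/1.446571 = 0.30871, so β = 0.5556.

0.5556c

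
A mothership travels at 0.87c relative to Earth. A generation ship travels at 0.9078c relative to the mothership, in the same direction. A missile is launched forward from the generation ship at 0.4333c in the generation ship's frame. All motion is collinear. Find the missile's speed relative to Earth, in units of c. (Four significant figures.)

First combine the missile and generation ship (S''→S'): u₁ = (0.4333 + 0.9078)/(1 + 0.4333×0.9078) = 1.3411/1.39334974 = 0.9625.
Then combine with the mothership (S'→S): u = (0.9625 + 0.87)/(1 + 0.9625×0.87) = 1.8325/1.837375 = 0.99735.

0.9973c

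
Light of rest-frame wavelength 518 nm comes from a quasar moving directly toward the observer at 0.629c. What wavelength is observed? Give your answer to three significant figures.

247 nm

Relativistic Doppler for wavelength: λ_obs = λ_src · √((1−β)/(1+β)).
With β = 0.629: factor = √(0.371/1.629) = 0.47723.
λ_obs = 518 × 0.47723 = 247 nm.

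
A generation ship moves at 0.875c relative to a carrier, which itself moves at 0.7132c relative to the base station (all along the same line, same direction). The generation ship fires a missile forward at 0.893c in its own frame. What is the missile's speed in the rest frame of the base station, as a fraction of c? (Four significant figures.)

0.9987c

Apply u = (u'+v)/(1+u'v) twice. Missile in the carrier frame: (0.893+0.875)/(1+0.893·0.875) = 1.768/1.781375 = 0.99249c.
That velocity, transformed to the rest frame of the base station: (0.99249+0.7132)/(1+0.99249·0.7132) = 1.70569/1.707843868 = 0.99874c.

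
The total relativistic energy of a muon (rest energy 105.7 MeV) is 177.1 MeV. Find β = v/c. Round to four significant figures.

0.8024

γ = E/(mc²) = 177.1/105.7 = 1.6755.
β = √(1 − 1/γ²) = √(1 − 0.356214) = √0.643786 = 0.8024.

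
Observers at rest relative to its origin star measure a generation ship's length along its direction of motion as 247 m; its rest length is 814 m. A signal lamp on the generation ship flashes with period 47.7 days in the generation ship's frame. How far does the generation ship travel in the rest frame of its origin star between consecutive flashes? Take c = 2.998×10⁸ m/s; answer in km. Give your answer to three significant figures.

γ = L₀/L = 814/247 = 3.29555.
β = √(1 − 1/γ²) = 0.95285. Lab-frame period = γτ = 3.29555×47.7 days = 157.2 days. Distance = βc × γτ = 0.95285 × 2.998×10⁸ m/s × 13582080 s = 3.8799×10^15 m = 3.88×10^12 km.

3.88×10^12 km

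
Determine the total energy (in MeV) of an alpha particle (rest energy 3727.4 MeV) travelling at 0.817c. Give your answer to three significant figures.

6460 MeV

Lorentz factor: γ = (1 − 0.667489)^(−1/2) = 1.7342.
Total energy: E = γmc² = 1.7342 × 3727.4 MeV = 6460 MeV.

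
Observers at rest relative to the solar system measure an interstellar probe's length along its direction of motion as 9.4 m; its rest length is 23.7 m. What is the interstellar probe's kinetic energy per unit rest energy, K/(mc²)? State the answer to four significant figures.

1.521

γ = L₀/L = 23.7/9.4 = 2.52128.
Since K = (γ−1)mc², K/(mc²) = 2.52128 − 1 = 1.521.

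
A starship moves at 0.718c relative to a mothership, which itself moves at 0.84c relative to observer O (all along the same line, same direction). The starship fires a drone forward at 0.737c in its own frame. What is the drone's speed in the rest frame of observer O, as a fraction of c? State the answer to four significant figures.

0.9957c

First combine the drone and starship (S''→S'): u₁ = (0.737 + 0.718)/(1 + 0.737×0.718) = 1.455/1.529166 = 0.9515.
Then combine with the mothership (S'→S): u = (0.9515 + 0.84)/(1 + 0.9515×0.84) = 1.7915/1.79926 = 0.99569.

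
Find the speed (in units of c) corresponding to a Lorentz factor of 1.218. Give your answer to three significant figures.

β = √(1 − 1/γ²) = √(1 − 1/1.483524) = √0.325929 = 0.571.

0.571c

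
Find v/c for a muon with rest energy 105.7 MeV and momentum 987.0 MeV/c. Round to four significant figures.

0.9943

pc/(mc²) = 987.0/105.7 = 9.3377 = βγ = β/√(1−β²).
So β² = x²/(1 + x²) with x = 9.3377: x² = 87.1926, β² = 87.1926/88.1926 = 0.988661, β = 0.9943.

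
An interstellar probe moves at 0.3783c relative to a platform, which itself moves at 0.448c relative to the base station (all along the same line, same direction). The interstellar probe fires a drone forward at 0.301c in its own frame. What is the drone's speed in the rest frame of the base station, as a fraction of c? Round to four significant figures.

0.8309c

Apply u = (u'+v)/(1+u'v) twice. Drone in the platform frame: (0.301+0.3783)/(1+0.301·0.3783) = 0.6793/1.1138683 = 0.60986c.
That velocity, transformed to the rest frame of the base station: (0.60986+0.448)/(1+0.60986·0.448) = 1.05786/1.27321728 = 0.83086c.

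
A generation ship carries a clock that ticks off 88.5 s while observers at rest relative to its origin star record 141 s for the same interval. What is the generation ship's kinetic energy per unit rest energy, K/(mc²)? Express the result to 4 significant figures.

The time-dilation ratio gives γ = 141/88.5 = 1.59322.
K/(mc²) = γ − 1 = 1.59322 − 1 = 0.5932.

0.5932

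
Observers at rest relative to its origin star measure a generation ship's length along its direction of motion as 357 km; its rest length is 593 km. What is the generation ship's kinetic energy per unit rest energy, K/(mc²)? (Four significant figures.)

0.6611

γ = L₀/L = 593/357 = 1.66106.
K/(mc²) = γ − 1 = 1.66106 − 1 = 0.6611.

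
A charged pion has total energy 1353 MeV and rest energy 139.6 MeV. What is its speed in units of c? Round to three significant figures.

0.995c

Total energy E = γmc² gives γ = 1353/139.6 = 9.692.
Hence β = √(1 − 1/γ²) = √(1 − 0.0106457) = √0.9893543 = 0.995.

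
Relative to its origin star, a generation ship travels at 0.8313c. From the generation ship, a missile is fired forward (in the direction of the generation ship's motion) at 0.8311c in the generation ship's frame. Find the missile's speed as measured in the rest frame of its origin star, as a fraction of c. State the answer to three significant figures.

0.983c

Relativistic velocity addition: u = (u' + v)/(1 + u'v/c²), with u' = 0.8311c and v = 0.8313c.
Numerator: 0.8311 + 0.8313 = 1.6624. Denominator: 1 + (0.8311)(0.8313) = 1.69089343.
u = 1.6624/1.69089343 = 0.98315, so the speed is 0.983c.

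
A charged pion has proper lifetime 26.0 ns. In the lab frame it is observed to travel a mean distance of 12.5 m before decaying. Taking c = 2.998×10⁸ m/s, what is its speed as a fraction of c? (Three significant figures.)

0.849c

Lab distance = (lab lifetime)·v = γτ·βc, so βγ = d/(cτ) = 12.50/(2.998×10⁸ × 2.600×10^-8) = 1.6036.
With βγ = 1.6036: γ² = 1 + (βγ)² = 3.57153, and β = (βγ)/γ = 1.6036/1.88985 = 0.849.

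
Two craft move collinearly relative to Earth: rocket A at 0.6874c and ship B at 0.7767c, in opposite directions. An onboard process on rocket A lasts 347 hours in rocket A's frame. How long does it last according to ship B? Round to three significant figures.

1160 hours

Speed of rocket A in ship B's frame: u = (v_A + v_B)/(1 + v_A v_B/c²) = (0.6874 + 0.7767)/(1 + 0.6874×0.7767) = 1.4641/1.53390358 = 0.95449; |u| = 0.95449c.
γ for this relative speed: γ = 1/√(1 − 0.911051) = 3.353.
The clock on rocket A records proper time, so ship B measures Δt = γΔτ = 3.353 × 347 = 1160 hours.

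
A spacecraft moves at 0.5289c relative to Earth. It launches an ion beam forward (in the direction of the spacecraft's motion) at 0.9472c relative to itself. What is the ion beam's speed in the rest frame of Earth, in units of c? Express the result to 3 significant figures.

Relativistic velocity addition: u = (u' + v)/(1 + u'v/c²), with u' = 0.9472c and v = 0.5289c.
Numerator: 0.9472 + 0.5289 = 1.4761. Denominator: 1 + (0.9472)(0.5289) = 1.50097408.
u = 1.4761/1.50097408 = 0.98343, so the speed is 0.983c.

0.983c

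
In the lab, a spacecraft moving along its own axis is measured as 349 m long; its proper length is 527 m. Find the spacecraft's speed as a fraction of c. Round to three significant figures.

Length contraction gives γ = L₀/L = 527/349 = 1.51.
β = √(1 − 1/γ²) = √0.561423 = 0.749.

0.749c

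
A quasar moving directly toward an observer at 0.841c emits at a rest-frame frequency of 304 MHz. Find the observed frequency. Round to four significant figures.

Relativistic Doppler (source moving toward): f_obs = f_src · √((1+β)/(1−β)).
With β = 0.841: factor = √(1.841/0.159) = 3.4027.
f_obs = 304 × 3.4027 = 1034 MHz.

1034 MHz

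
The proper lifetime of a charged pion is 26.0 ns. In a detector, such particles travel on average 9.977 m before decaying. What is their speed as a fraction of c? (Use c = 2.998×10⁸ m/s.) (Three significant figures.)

0.788c

Lab distance = (lab lifetime)·v = γτ·βc, so βγ = d/(cτ) = 9.977/(2.998×10⁸ × 2.600×10^-8) = 1.28.
With βγ = 1.28: γ² = 1 + (βγ)² = 2.6384, and β = (βγ)/γ = 1.28/1.62432 = 0.788.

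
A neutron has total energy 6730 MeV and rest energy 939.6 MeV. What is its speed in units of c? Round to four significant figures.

γ = E/(mc²) = 6730/939.6 = 7.1626.
β = √(1 − 1/γ²) = √(1 − 0.0194921) = √0.9805079 = 0.9902.

0.9902c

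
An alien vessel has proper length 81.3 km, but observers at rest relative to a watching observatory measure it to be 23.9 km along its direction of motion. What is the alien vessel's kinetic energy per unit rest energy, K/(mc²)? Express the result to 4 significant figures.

2.402

From L = L₀/γ: γ = 81.3/23.9 = 3.40167.
K/(mc²) = γ − 1 = 3.40167 − 1 = 2.402.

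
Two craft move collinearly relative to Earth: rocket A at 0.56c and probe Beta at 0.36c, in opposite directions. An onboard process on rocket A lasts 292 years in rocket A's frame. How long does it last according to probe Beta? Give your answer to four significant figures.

453.9 years

The velocity of rocket A relative to probe Beta is (0.56 + 0.36)c / (1 + 0.56×0.36) = 0.76565c; relative speed 0.76565c.
γ for this relative speed: γ = 1/√(1 − 0.58622) = 1.5546.
The clock on rocket A records proper time, so probe Beta measures Δt = γΔτ = 1.5546 × 292 = 453.9 years.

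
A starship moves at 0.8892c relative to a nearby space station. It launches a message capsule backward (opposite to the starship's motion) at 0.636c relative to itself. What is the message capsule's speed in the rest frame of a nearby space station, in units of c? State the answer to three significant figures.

In units of c, u = (u' + v)/(1 + u'v) with u' = −0.636 and v = 0.8892.
Numerator: −0.636 + 0.8892 = 0.2532. Denominator: 1 + (−0.636)(0.8892) = 0.4344688.
u = 0.2532/0.4344688 = 0.58278, so the speed is 0.583c.

0.583c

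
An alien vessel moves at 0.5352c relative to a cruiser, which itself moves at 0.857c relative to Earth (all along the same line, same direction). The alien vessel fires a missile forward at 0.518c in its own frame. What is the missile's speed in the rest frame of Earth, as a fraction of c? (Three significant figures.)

Compose velocities in two stages. Stage 1 (into S'): u₁ = (0.518+0.5352)/(1+0.518×0.5352) = 0.82459.
Stage 2 (into S): u = (0.82459+0.857)/(1+0.82459×0.857) = 0.9853, so the speed is 0.985c.

0.985c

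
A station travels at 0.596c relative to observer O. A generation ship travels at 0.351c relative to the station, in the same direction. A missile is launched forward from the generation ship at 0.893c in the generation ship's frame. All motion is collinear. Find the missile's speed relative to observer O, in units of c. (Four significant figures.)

First combine the missile and generation ship (S''→S'): u₁ = (0.893 + 0.351)/(1 + 0.893×0.351) = 1.244/1.313443 = 0.94713.
Then combine with the station (S'→S): u = (0.94713 + 0.596)/(1 + 0.94713×0.596) = 1.54313/1.56448948 = 0.98635.

0.9863c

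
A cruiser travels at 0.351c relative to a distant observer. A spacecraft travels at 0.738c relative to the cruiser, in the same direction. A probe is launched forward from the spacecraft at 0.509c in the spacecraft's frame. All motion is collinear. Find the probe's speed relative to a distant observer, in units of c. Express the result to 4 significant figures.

0.9540c

Apply u = (u'+v)/(1+u'v) twice. Probe in the cruiser frame: (0.509+0.738)/(1+0.509·0.738) = 1.247/1.375642 = 0.90649c.
That velocity, transformed to the rest frame of a distant observer: (0.90649+0.351)/(1+0.90649·0.351) = 1.25749/1.31817799 = 0.95396c.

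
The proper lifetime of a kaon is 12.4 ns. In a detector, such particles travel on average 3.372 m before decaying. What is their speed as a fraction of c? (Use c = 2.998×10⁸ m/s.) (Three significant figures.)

Let x = d/(cτ) = 3.372 m / (2.998×10⁸ m/s × 1.240×10^-8 s) = 0.90706. Since d = βγcτ, x = βγ = β/√(1−β²).
Solving: β² = x²/(1+x²) = 0.822758/1.822758 = 0.451381, so β = 0.672.

0.672c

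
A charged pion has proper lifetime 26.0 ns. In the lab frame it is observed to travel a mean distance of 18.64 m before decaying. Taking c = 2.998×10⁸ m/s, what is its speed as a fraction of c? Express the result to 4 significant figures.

Lab distance = (lab lifetime)·v = γτ·βc, so βγ = d/(cτ) = 18.64/(2.998×10⁸ × 2.600×10^-8) = 2.3913.
With βγ = 2.3913: γ² = 1 + (βγ)² = 6.71832, and β = (βγ)/γ = 2.3913/2.59197 = 0.9226.

0.9226c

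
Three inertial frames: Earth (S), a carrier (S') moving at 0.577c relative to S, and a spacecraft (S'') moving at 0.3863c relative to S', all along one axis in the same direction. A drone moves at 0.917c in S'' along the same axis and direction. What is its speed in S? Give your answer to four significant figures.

Compose velocities in two stages. Stage 1 (into S'): u₁ = (0.917+0.3863)/(1+0.917×0.3863) = 0.96239.
Stage 2 (into S): u = (0.96239+0.577)/(1+0.96239×0.577) = 0.98977, so the speed is 0.9898c.

0.9898c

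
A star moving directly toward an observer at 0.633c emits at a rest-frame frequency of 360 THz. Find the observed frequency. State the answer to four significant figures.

759.4 THz

Relativistic Doppler (source moving toward): f_obs = f_src · √((1+β)/(1−β)).
With β = 0.633: factor = √(1.633/0.367) = 2.1094.
f_obs = 360 × 2.1094 = 759.4 THz.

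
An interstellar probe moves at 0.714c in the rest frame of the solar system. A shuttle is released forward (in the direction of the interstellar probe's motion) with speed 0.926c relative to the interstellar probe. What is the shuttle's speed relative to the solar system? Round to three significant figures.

In units of c, u = (u' + v)/(1 + u'v) with u' = 0.926 and v = 0.714.
Numerator: 0.926 + 0.714 = 1.64. Denominator: 1 + (0.926)(0.714) = 1.661164.
u = 1.64/1.661164 = 0.98726, so the speed is 0.987c.

0.987c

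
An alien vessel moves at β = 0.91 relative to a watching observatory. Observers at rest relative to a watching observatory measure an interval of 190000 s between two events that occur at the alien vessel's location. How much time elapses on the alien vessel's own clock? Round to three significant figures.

γ = 1/√(1 − β²) = 1/√(1 − 0.8281) = 1/√0.1719 = 1/0.414608 = 2.4119.
The alien vessel's clock runs slow as seen from a watching observatory, so Δτ = Δt/γ = 190000/2.4119 = 78800 s.

78800 s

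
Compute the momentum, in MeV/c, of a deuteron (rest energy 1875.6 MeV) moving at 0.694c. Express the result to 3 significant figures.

1810 MeV/c

With β = 0.694, γ = 1/√(1 − 0.694²) = 1/√0.518364 = 1.3889.
Momentum: p = γβ·mc = 1.3889 × 0.694 × 1875.6 MeV/c = 1810 MeV/c.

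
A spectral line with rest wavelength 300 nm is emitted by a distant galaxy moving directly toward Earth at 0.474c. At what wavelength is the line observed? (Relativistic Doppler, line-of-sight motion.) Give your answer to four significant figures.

179.2 nm

Relativistic Doppler for wavelength: λ_obs = λ_src · √((1−β)/(1+β)).
With β = 0.474: factor = √(0.526/1.474) = 0.59737.
λ_obs = 300 × 0.59737 = 179.2 nm.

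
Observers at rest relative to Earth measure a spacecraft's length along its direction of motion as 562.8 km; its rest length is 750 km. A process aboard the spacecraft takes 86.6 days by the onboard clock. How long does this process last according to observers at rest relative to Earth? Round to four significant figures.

115.4 days

From L = L₀/γ: γ = 750/562.8 = 1.33262.
Δt = γΔτ = 1.33262 × 86.6 = 115.4 days.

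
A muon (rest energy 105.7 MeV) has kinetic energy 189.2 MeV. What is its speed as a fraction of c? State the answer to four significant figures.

γ = 1 + K/(mc²) = 1 + 189.2/105.7 = 2.79.
β = √(1 − 1/γ²) = √(1 − 0.128467) = √0.871533 = 0.9336.

0.9336c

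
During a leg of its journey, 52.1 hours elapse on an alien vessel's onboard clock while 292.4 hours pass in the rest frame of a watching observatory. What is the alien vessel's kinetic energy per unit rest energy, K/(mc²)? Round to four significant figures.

4.612

From Δt = γΔτ: γ = 292.4/52.1 = 5.61228.
Since K = (γ−1)mc², K/(mc²) = 5.61228 − 1 = 4.612.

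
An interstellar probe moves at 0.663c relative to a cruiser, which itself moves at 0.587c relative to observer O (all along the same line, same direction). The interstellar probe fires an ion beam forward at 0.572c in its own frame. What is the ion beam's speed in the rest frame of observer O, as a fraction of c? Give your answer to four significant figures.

Compose velocities in two stages. Stage 1 (into S'): u₁ = (0.572+0.663)/(1+0.572×0.663) = 0.89542.
Stage 2 (into S): u = (0.89542+0.587)/(1+0.89542×0.587) = 0.97169, so the speed is 0.9717c.

0.9717c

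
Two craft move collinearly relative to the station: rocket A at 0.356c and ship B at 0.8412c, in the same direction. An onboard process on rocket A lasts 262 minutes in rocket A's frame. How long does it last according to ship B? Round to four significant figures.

363.2 minutes

The velocity of rocket A relative to ship B is (0.356 − 0.8412)c / (1 − 0.356×0.8412) = −0.69262c; relative speed 0.69262c.
γ for this relative speed: γ = 1/√(1 − 0.479722) = 1.3864.
The clock on rocket A records proper time, so ship B measures Δt = γΔτ = 1.3864 × 262 = 363.2 minutes.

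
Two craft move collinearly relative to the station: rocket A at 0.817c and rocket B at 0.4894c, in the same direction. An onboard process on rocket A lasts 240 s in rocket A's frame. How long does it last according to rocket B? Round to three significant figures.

286 s

Transform rocket A's velocity into rocket B's frame: (0.817 − 0.4894)/(1 − 0.817·0.4894) = 0.3276/0.6001602, so the relative speed is 0.54585c.
At |u| = 0.54585c, γ = (1 − 0.297952)^(−1/2) = 1.1935.
The clock on rocket A records proper time, so rocket B measures Δt = γΔτ = 1.1935 × 240 = 286 s.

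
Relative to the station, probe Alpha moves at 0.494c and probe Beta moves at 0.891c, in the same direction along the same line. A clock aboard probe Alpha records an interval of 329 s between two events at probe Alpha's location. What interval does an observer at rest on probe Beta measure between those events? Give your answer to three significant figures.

467 s

Speed of probe Alpha in probe Beta's frame: u = (v_A − v_B)/(1 − v_A v_B/c²) = (0.494 − 0.891)/(1 − 0.494×0.891) = −0.397/0.559846 = −0.70912; |u| = 0.70912c.
γ for this relative speed: γ = 1/√(1 − 0.502851) = 1.4183.
The clock on probe Alpha records proper time, so probe Beta measures Δt = γΔτ = 1.4183 × 329 = 467 s.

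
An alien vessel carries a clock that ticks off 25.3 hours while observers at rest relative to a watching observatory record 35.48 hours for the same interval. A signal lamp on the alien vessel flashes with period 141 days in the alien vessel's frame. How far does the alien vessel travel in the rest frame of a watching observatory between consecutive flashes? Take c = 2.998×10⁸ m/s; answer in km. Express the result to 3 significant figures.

The time-dilation ratio gives γ = 35.48/25.3 = 1.40237.
β = √(1 − 1/γ²) = 0.70108. Lab-frame period = γτ = 1.40237×141 days = 197.73 days. Distance = βc × γτ = 0.70108 × 2.998×10⁸ m/s × 17083872 s = 3.5908×10^15 m = 3.59×10^12 km.

3.59×10^12 km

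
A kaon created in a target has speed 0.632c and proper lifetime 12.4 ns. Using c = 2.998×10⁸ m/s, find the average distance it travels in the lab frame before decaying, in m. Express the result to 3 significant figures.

γ = 1/√(1 − β²) = 1/√(1 − 0.399424) = 1/√0.600576 = 1/0.774968 = 1.2904.
Lab-frame lifetime: Δt = γτ = 1.2904 × 12.4 ns = 16.001 ns.
Distance: d = vΔt = 0.632 × 2.998×10⁸ m/s × 1.6001×10^-8 s = 3.03 m.

3.03 m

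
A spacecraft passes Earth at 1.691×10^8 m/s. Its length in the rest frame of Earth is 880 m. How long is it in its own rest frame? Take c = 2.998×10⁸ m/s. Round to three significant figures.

β = v/c = (1.691×10^8 m/s)/(2.998×10⁸ m/s) = 0.564043.
β² = 0.3181445, so γ = 1/√0.6818555 = 1.211.
Proper length: L₀ = γ·L = 1.211 × 880 = 1070 m.

1070 m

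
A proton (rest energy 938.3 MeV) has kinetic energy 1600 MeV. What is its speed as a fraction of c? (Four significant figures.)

γ = 1 + K/(mc²) = 1 + 1600/938.3 = 2.7052.
β = √(1 − 1/γ²) = √(1 − 0.136647) = √0.863353 = 0.9292.

0.9292c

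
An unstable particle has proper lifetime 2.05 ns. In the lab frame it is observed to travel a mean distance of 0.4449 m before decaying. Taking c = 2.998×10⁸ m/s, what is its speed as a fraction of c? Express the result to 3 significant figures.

0.586c

d = βγcτ ⇒ βγ = d/(cτ) = 0.4449 m / (0.61459 m) = 0.7239.
β = (βγ)/√(1+(βγ)²) = 0.7239/√1.524031 = 0.586.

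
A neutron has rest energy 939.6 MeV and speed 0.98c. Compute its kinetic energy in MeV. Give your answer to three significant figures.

3780 MeV

γ = 1/√(1 − β²) = 1/√(1 − 0.9604) = 1/√0.0396 = 1/0.198997 = 5.0252.
Kinetic energy: K = (γ − 1)mc² = (5.0252 − 1) × 939.6 MeV = 4.0252 × 939.6 = 3780 MeV.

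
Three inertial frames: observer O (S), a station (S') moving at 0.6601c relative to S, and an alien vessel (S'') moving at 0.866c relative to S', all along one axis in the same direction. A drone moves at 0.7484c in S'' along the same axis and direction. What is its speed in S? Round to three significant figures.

Compose velocities in two stages. Stage 1 (into S'): u₁ = (0.7484+0.866)/(1+0.7484×0.866) = 0.97954.
Stage 2 (into S): u = (0.97954+0.6601)/(1+0.97954×0.6601) = 0.99578, so the speed is 0.996c.

0.996c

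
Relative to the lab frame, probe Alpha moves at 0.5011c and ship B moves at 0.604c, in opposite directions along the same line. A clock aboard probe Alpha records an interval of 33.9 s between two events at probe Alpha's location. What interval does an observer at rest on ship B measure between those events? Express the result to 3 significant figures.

64.0 s

The velocity of probe Alpha relative to ship B is (0.5011 + 0.604)c / (1 + 0.5011×0.604) = 0.84834c; relative speed 0.84834c.
At |u| = 0.84834c, γ = (1 − 0.719681)^(−1/2) = 1.8887.
Probe Alpha's interval is proper; time dilation gives Δt_B = γΔτ = 1.8887 × 33.9 s = 64.0 s.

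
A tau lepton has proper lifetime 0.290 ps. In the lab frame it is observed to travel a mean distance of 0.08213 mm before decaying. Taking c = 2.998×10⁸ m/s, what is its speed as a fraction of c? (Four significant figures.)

d = βγcτ ⇒ βγ = d/(cτ) = 8.213×10^-5 m / (8.6942×10^-5 m) = 0.94465.
β = (βγ)/√(1+(βγ)²) = 0.94465/√1.892364 = 0.6867.

0.6867c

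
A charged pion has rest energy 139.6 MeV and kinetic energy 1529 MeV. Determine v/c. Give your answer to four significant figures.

γ = 1 + K/(mc²) = 1 + 1529/139.6 = 11.953.
β = √(1 − 1/γ²) = √(1 − 0.00699916) = √0.99300084 = 0.9965.

0.9965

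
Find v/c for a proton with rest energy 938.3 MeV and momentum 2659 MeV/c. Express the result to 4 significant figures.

0.9430

βγ = pc/(mc²) = 2659/938.3 = 2.8338.
Since γ² = 1 + (βγ)² = 9.03042, γ = √9.03042 = 3.00507, and β = (βγ)/γ = 2.8338/3.00507 = 0.9430.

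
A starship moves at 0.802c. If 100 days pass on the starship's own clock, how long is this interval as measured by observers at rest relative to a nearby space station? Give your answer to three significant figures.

Lorentz factor: γ = (1 − 0.643204)^(−1/2) = 1.6741.
Time dilation: Δt = γ·Δτ = 1.6741 × 100 = 167 days.

167 days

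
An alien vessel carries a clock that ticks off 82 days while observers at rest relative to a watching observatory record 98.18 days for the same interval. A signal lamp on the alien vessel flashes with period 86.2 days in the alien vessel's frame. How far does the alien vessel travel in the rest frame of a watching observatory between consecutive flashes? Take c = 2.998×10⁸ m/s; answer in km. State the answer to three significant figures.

The time-dilation ratio gives γ = 98.18/82 = 1.19732.
β = √(1 − 1/γ²) = 0.54995. Lab-frame period = γτ = 1.19732×86.2 days = 103.21 days. Distance = βc × γτ = 0.54995 × 2.998×10⁸ m/s × 8917344 s = 1.4702×10^15 m = 1.47×10^12 km.

1.47×10^12 km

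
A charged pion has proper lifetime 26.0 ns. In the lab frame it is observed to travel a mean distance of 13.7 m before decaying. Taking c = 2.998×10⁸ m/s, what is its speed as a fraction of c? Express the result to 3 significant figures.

d = βγcτ ⇒ βγ = d/(cτ) = 13.70 m / (7.7948 m) = 1.7576.
β = (βγ)/√(1+(βγ)²) = 1.7576/√4.08916 = 0.869.

0.869c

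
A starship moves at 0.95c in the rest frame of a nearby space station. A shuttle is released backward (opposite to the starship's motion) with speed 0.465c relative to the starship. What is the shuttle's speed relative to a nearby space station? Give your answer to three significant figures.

Relativistic velocity addition: u = (u' + v)/(1 + u'v/c²), with u' = −0.465c and v = 0.95c.
Numerator: −0.465 + 0.95 = 0.485. Denominator: 1 + (−0.465)(0.95) = 0.55825.
u = 0.485/0.55825 = 0.86879, so the speed is 0.869c.

0.869c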